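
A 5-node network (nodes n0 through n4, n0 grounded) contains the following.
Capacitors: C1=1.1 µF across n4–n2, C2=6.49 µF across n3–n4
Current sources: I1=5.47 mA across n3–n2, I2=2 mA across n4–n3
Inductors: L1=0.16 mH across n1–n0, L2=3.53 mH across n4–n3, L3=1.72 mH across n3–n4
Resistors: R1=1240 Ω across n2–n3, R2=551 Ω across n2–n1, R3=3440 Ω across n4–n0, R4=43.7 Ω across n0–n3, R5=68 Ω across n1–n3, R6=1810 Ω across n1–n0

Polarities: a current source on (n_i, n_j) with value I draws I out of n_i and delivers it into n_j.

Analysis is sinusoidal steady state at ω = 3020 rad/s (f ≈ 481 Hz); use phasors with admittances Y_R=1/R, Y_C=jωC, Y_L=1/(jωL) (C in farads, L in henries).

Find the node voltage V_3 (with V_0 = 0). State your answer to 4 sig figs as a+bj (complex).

-0.03562+0.04771j V

Apply KCL at each of the 4 non-ground nodes and solve the resulting linear system.
Node n1: branches {L1, R2, R5, R6} → V_1 = 0.0005352+0.0004002j
Node n2: branches {C1, I1, R1, R2} → V_2 = 0.7500-0.9931j
Node n3: branches {I1, L2, R1, L3, C2, R4, R5, I2} → V_3 = -0.03562+0.04771j
Node n4: branches {C1, L2, L3, R3, C2, I2} → V_4 = -0.04547+0.05330j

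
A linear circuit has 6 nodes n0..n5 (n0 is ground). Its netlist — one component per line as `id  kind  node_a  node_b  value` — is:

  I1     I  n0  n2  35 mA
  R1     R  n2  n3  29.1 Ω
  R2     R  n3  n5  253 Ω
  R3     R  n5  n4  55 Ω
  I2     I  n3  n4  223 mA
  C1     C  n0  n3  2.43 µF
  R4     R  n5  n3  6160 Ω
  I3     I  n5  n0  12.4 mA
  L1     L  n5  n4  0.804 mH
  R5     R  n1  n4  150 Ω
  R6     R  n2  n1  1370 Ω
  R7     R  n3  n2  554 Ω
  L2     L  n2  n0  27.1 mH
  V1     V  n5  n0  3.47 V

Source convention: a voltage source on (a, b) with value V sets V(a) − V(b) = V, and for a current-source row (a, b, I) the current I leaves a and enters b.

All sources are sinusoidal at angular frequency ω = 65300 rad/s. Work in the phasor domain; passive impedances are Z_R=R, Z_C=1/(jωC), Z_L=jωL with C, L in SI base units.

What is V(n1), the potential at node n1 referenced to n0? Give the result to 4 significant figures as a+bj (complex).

8.456+5.430j V

MNA unknowns: 5 node voltages V₁..V_5 plus 1 source current (V1)
I1: z[0]−=0.035, z[2]+=0.035
R1: Y=0.03436+0.000j on G[2,3]
R2: Y=0.003953+0.000j on G[3,5]
R3: Y=0.01818+0.000j on G[5,4]
I2: z[3]−=0.223, z[4]+=0.223
C1: Y=0.000+0.1587j on G[0,3]
R4: Y=0.0001623+0.000j on G[5,3]
I3: z[5]−=0.0124, z[0]+=0.0124
L1: Y=0.000-0.01905j on G[5,4]
R5: Y=0.006667+0.000j on G[1,4]
R6: Y=0.0007299+0.000j on G[2,1]
R7: Y=0.001805+0.000j on G[3,2]
L2: Y=0.000-0.0005651j on G[2,0]
V1: row V5−V0=3.47, i_V1 at 5,0
solve → V1=8.456+5.430j, V2=1.094+1.168j, V3=-0.004117+1.065j, V4=9.262+5.897j, V5=3.470+0.000j
aux → i_V1=0.1909+0.001271j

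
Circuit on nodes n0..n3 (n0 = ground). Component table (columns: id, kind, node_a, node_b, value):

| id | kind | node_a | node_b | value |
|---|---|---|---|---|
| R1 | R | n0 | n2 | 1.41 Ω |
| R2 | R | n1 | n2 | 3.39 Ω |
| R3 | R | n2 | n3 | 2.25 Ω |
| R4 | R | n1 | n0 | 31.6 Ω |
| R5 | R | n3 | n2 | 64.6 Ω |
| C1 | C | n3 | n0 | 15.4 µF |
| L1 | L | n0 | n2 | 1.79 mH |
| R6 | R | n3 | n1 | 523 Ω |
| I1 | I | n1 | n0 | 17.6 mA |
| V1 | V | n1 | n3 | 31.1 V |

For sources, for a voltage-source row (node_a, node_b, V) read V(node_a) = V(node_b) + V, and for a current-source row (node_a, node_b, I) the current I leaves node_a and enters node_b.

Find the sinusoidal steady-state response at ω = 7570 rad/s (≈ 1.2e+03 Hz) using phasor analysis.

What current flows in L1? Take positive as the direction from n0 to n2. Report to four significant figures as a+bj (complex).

Apply KCL at each of the 3 non-ground nodes and solve the resulting linear system.
Node n1: branches {R2, R4, R6, I1, V1} → V_1 = 18.30+3.714j
Node n2: branches {R1, R2, R3, R5, L1} → V_2 = -0.4280+1.893j
Node n3: branches {R3, R5, C1, R6, V1} → V_3 = -12.80+3.714j
Source currents: i(V1)=-6.181-0.6546j

-0.1397-0.03159j A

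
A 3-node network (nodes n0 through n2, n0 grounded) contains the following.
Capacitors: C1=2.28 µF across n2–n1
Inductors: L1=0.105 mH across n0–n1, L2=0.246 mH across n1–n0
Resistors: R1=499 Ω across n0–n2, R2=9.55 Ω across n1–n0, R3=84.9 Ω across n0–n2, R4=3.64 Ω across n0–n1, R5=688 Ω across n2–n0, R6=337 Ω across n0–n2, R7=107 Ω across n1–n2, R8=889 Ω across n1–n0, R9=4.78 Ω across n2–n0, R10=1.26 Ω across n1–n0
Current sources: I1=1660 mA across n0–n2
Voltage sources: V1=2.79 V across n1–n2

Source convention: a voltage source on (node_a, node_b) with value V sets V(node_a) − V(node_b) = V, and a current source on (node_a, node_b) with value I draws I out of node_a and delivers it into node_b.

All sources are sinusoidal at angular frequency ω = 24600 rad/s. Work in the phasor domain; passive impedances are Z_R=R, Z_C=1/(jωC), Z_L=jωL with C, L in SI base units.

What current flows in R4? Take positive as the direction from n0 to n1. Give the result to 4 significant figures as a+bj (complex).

-0.3893-0.1534j A

MNA unknowns: 2 node voltages V₁..V_2 plus 1 source current (V1)
C1: Y=0.000+0.05609j on G[2,1]
L1: Y=0.000-0.3871j on G[0,1]
L2: Y=0.000-0.1652j on G[1,0]
R1: Y=0.002004+0.000j on G[0,2]
R2: Y=0.1047+0.000j on G[1,0]
R3: Y=0.01178+0.000j on G[0,2]
R4: Y=0.2747+0.000j on G[0,1]
I1: z[0]−=1.66, z[2]+=1.66
R5: Y=0.001453+0.000j on G[2,0]
R6: Y=0.002967+0.000j on G[0,2]
R7: Y=0.009346+0.000j on G[1,2]
R8: Y=0.001125+0.000j on G[1,0]
R9: Y=0.2092+0.000j on G[2,0]
R10: Y=0.7937+0.000j on G[1,0]
V1: row V1−V2=2.79, i_V1 at 1,2
solve → V1=1.417+0.5584j, V2=-1.373+0.5584j
aux → i_V1=-1.998-0.02949j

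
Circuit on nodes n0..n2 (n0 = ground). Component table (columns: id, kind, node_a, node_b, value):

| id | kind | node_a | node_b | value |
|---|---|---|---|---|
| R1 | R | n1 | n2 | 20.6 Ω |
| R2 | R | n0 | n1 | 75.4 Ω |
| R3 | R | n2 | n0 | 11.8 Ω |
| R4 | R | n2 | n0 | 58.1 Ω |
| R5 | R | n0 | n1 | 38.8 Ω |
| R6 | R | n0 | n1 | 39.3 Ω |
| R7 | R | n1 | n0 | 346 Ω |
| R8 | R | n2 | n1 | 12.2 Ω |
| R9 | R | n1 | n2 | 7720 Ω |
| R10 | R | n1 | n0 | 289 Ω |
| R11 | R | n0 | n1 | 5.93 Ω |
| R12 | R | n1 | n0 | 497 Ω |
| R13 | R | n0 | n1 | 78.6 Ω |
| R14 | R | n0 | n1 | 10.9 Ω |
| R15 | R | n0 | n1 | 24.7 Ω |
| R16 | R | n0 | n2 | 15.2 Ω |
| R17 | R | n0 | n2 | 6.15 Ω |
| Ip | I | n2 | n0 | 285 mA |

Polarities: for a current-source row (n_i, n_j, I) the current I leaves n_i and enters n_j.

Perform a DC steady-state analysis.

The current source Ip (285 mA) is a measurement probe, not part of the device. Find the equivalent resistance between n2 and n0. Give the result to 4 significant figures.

Apply KCL at each of the 2 non-ground nodes and solve the resulting linear system.
Node n1: branches {R1, R2, R5, R6, R7, R8, R9, R10, R11, R12, R13, R14, R15} → V_1 = -0.1682
Node n2: branches {R1, R3, R4, R8, R9, R16, R17, Ip} → V_2 = -0.6659

R_eq = 2.337 Ω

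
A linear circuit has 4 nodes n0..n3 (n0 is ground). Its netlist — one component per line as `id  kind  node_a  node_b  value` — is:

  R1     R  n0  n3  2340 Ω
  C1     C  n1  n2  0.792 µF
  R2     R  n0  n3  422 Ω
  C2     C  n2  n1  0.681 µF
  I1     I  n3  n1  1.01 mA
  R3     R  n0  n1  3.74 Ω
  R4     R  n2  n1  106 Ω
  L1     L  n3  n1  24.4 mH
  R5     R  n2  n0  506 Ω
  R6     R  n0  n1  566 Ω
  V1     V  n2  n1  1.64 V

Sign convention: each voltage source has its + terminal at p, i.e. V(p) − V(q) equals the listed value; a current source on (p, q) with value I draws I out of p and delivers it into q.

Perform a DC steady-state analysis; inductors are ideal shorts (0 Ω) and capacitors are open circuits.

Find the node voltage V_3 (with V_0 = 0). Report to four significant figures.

Apply KCL at each of the 3 non-ground nodes and solve the resulting linear system.
Node n1: branches {C1, C2, I1, R3, R4, L1, R6, V1} → V_1 = -0.01183
Node n2: branches {C1, C2, R4, R5, V1} → V_2 = 1.628
Node n3: branches {R1, R2, I1, L1} → V_3 = -0.01183
Source currents: i(L1)=-0.0009769, i(V1)=-0.01869

-0.01183 V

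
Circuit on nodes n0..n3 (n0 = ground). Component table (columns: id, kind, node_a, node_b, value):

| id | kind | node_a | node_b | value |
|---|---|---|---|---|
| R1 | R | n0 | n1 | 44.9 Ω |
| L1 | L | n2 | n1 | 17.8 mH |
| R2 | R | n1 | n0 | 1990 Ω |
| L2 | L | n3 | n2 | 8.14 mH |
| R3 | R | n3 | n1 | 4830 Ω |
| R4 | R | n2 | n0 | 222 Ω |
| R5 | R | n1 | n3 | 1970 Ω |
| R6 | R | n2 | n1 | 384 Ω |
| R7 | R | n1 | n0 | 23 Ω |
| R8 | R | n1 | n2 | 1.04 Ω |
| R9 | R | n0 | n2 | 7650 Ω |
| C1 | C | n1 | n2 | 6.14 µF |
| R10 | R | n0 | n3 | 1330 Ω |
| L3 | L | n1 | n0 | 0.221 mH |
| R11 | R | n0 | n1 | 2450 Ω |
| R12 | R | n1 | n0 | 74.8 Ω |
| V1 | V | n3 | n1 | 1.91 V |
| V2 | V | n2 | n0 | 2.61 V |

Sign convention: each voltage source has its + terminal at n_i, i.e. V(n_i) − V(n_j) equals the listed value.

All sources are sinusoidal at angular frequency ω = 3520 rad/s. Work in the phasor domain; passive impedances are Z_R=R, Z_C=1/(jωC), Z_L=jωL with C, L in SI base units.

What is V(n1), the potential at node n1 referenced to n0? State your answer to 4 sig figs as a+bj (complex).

0.9363+1.169j V

Apply KCL at each of the 3 non-ground nodes and solve the resulting linear system.
Node n1: branches {R1, L1, R2, R3, R5, R6, R7, R8, C1, L3, R11, R12, V1} → V_1 = 0.9363+1.169j
Node n2: branches {L1, L2, R4, R6, R8, R9, C1, V2} → V_2 = 2.610+0.000j
Node n3: branches {L2, R3, R5, R10, V1} → V_3 = 2.846+1.169j
Source currents: i(V1)=-0.04430+0.007368j, i(V2)=-1.592+1.109j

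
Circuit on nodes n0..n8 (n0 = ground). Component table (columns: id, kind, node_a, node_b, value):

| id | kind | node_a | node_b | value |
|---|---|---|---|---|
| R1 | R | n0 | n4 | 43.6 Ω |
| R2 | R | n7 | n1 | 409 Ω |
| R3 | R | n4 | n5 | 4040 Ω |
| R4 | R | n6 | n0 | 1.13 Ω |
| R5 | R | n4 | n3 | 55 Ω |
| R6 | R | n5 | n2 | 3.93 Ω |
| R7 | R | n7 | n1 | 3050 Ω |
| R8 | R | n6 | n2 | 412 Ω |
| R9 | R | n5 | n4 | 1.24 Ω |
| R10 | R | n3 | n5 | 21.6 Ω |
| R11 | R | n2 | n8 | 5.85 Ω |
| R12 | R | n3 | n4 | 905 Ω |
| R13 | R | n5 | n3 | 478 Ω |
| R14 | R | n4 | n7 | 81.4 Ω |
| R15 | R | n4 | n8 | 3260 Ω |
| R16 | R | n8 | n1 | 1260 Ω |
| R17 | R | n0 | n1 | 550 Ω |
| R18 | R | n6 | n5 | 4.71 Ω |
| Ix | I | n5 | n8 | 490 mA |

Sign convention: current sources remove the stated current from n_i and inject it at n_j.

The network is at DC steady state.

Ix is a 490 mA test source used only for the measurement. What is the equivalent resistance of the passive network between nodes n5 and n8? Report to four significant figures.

R_eq = 9.652 Ω

Element admittances at DC:
  Y(R1) = 0.02294 S between n0,n4
  Y(R2) = 0.002445 S between n7,n1
  Y(R3) = 0.0002475 S between n4,n5
  Y(R4) = 0.8850 S between n6,n0
  Y(R5) = 0.01818 S between n4,n3
  Y(R6) = 0.2545 S between n5,n2
  Y(R7) = 0.0003279 S between n7,n1
  Y(R8) = 0.002427 S between n6,n2
  Y(R9) = 0.8065 S between n5,n4
  Y(R10) = 0.04630 S between n3,n5
  Y(R11) = 0.1709 S between n2,n8
  Y(R12) = 0.001105 S between n3,n4
  Y(R13) = 0.002092 S between n5,n3
  Y(R14) = 0.01229 S between n4,n7
  Y(R15) = 0.0003067 S between n4,n8
  Y(R16) = 0.0007937 S between n8,n1
  Y(R17) = 0.001818 S between n0,n1
  Y(R18) = 0.2123 S between n6,n5
  Ix: injects 0.49 A into n8 (from n5)
Assemble and solve the 8×8 MNA system:
  V(n1)=0.7557  V(n2)=1.863  V(n3)=-0.02512  V(n4)=-0.02189  V(n5)=-0.02641  V(n6)=-0.0009853  V(n7)=0.1213  V(n8)=4.703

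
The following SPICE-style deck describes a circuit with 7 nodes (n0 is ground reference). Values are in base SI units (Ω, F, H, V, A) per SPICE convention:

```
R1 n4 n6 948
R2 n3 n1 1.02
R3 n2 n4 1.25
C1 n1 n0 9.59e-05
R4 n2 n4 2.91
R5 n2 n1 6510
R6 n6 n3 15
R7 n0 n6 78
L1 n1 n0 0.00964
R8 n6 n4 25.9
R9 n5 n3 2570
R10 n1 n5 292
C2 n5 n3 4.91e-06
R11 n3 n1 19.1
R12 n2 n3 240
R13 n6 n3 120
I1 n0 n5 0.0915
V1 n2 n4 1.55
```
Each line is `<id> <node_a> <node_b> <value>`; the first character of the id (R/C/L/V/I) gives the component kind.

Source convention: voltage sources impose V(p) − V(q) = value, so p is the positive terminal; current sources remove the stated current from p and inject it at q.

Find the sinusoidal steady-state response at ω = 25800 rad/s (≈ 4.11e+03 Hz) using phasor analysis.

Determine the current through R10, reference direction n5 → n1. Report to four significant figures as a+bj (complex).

Element admittances at ω=25800 rad/s:
  Y(R1) = 0.001055+0.000j S between n4,n6
  Y(R2) = 0.9804+0.000j S between n3,n1
  Y(R3) = 0.8000+0.000j S between n2,n4
  Y(C1) = 0.000+2.474j S between n1,n0
  Y(R4) = 0.3436+0.000j S between n2,n4
  Y(R5) = 0.0001536+0.000j S between n2,n1
  Y(R6) = 0.06667+0.000j S between n6,n3
  Y(R7) = 0.01282+0.000j S between n0,n6
  Y(L1) = 0.000-0.004021j S between n1,n0
  Y(R8) = 0.03861+0.000j S between n6,n4
  Y(R9) = 0.0003891+0.000j S between n5,n3
  Y(R10) = 0.003425+0.000j S between n1,n5
  Y(C2) = 0.000+0.1267j S between n5,n3
  Y(R11) = 0.05236+0.000j S between n3,n1
  Y(R12) = 0.004167+0.000j S between n2,n3
  Y(R13) = 0.008333+0.000j S between n6,n3
  I1: injects 0.0915 A into n5 (from n0)
  V1: constraint V(n2)−V(n4) = 1.55
Assemble and solve the 7×7 MNA system:
  V(n1)=0.0001529-0.03699j  V(n2)=1.415-0.02995j  V(n3)=0.08806-0.03425j  V(n4)=-0.1351-0.02995j  V(n5)=0.1096-0.7535j  V(n6)=0.009774-0.02947j
  i(V1)=-1.778-1.902e-05j

0.0003749-0.002454j A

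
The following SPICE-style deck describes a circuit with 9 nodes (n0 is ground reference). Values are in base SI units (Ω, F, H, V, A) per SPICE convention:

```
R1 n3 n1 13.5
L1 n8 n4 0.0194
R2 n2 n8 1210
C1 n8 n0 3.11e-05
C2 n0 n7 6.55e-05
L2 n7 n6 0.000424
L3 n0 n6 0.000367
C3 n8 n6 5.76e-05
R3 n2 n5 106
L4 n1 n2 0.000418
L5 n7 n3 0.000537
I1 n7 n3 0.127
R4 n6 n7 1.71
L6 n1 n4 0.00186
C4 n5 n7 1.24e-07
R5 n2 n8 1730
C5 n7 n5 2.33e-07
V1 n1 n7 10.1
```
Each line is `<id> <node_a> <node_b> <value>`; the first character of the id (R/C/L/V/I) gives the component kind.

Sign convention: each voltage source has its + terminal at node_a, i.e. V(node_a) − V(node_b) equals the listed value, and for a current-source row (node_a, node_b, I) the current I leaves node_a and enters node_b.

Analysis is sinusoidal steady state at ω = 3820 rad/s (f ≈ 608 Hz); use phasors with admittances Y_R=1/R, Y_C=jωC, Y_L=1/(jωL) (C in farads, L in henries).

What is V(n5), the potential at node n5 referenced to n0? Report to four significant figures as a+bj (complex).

Apply KCL at each of the 8 non-ground nodes and solve the resulting linear system.
Node n1: branches {R1, L4, L6, V1} → V_1 = 9.792+0.3523j
Node n2: branches {R2, R3, L4, R5} → V_2 = 9.814+0.3260j
Node n3: branches {R1, L5, I1} → V_3 = -0.04132+2.107j
Node n4: branches {L1, L6} → V_4 = 8.892+0.3240j
Node n5: branches {R3, C4, C5} → V_5 = 9.603-1.107j
Node n6: branches {L2, L3, C3, R4} → V_6 = -0.1907+0.1284j
Node n7: branches {C2, L2, L5, I1, R4, C4, C5, V1} → V_7 = -0.3080+0.3523j
Node n8: branches {L1, R2, C1, C3, R5} → V_8 = -0.4965+0.02888j
Source currents: i(V1)=-0.7489+0.2427j

9.603-1.107j V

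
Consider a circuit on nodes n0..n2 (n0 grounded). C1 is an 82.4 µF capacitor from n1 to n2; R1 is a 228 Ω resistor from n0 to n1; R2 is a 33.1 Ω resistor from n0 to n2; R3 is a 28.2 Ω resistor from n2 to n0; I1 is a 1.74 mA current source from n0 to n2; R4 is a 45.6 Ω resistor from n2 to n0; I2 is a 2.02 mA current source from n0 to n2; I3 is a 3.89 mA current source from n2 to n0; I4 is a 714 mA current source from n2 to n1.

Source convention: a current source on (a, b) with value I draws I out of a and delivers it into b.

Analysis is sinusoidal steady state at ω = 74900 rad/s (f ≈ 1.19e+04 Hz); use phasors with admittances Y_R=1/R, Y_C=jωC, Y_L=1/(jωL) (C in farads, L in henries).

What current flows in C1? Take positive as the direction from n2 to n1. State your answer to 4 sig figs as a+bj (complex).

-0.7140-0.0004832j A

Apply KCL at each of the 2 non-ground nodes and solve the resulting linear system.
Node n1: branches {C1, R1, I4} → V_1 = -0.001339-0.1102j
Node n2: branches {C1, R2, R3, I1, R4, I2, I3, I4} → V_2 = -0.001417+0.005516j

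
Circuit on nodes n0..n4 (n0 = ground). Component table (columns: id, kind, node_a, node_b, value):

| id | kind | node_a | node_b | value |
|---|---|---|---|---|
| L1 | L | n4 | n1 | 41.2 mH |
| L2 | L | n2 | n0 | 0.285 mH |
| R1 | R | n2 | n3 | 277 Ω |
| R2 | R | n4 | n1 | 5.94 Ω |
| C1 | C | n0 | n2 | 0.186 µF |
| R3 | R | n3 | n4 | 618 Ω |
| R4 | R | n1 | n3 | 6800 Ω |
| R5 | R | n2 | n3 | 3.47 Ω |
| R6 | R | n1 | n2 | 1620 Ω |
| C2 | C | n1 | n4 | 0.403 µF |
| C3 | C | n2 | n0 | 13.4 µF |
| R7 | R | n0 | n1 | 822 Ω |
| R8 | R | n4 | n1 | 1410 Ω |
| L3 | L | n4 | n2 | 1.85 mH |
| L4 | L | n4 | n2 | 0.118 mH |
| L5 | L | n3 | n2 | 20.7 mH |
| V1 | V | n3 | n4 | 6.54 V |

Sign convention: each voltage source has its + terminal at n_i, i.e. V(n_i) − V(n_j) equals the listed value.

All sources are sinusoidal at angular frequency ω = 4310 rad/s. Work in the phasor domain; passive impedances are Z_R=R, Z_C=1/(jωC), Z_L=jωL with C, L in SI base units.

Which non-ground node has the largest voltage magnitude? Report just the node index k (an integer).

MNA unknowns: 4 node voltages V₁..V_4 plus 1 source current (V1)
L1: Y=0.000-0.005632j on G[4,1]
L2: Y=0.000-0.8141j on G[2,0]
R1: Y=0.003610+0.000j on G[2,3]
R2: Y=0.1684+0.000j on G[4,1]
C1: Y=0.000+0.0008017j on G[0,2]
R3: Y=0.001618+0.000j on G[3,4]
R4: Y=0.0001471+0.000j on G[1,3]
R5: Y=0.2882+0.000j on G[2,3]
R6: Y=0.0006173+0.000j on G[1,2]
C2: Y=0.000+0.001737j on G[1,4]
C3: Y=0.000+0.05775j on G[2,0]
R7: Y=0.001217+0.000j on G[0,1]
R8: Y=0.0007092+0.000j on G[4,1]
L3: Y=0.000-0.1254j on G[4,2]
L4: Y=0.000-1.966j on G[4,2]
L5: Y=0.000-0.01121j on G[3,2]
V1: row V3−V4=6.54, i_V1 at 3,4
solve → V1=-0.1528-0.8755j, V2=-0.001410+0.0002460j, V3=6.380-0.8851j, V4=-0.1599-0.8851j
aux → i_V1=-1.864+0.3299j

3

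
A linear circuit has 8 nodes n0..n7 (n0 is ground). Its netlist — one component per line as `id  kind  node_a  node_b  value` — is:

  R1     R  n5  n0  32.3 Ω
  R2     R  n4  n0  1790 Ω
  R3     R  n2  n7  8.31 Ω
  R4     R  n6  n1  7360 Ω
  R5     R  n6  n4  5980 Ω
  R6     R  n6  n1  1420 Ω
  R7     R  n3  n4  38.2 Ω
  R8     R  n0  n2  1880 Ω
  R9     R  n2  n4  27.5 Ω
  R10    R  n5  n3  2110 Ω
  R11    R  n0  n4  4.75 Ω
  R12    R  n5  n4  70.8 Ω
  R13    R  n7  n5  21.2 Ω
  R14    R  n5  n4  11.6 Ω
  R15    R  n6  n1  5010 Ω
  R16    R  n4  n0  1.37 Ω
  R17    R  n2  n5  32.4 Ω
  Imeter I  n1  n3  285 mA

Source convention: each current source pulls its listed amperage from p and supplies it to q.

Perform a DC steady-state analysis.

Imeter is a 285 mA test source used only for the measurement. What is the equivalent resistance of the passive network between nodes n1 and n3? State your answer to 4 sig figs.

R_eq = 6979. Ω

Element admittances at DC:
  Y(R1) = 0.03096 S between n5,n0
  Y(R2) = 0.0005587 S between n4,n0
  Y(R3) = 0.1203 S between n2,n7
  Y(R4) = 0.0001359 S between n6,n1
  Y(R5) = 0.0001672 S between n6,n4
  Y(R6) = 0.0007042 S between n6,n1
  Y(R7) = 0.02618 S between n3,n4
  Y(R8) = 0.0005319 S between n0,n2
  Y(R9) = 0.03636 S between n2,n4
  Y(R10) = 0.0004739 S between n5,n3
  Y(R11) = 0.2105 S between n0,n4
  Y(R12) = 0.01412 S between n5,n4
  Y(R13) = 0.04717 S between n7,n5
  Y(R14) = 0.08621 S between n5,n4
  Y(R15) = 0.0001996 S between n6,n1
  Y(R16) = 0.7299 S between n4,n0
  Y(R17) = 0.03086 S between n2,n5
  Imeter: injects 0.285 A into n3 (from n1)
Assemble and solve the 7×7 MNA system:
  V(n1)=-1978  V(n2)=0.01988  V(n3)=10.69  V(n4)=-0.001057  V(n5)=0.03180  V(n6)=-1704  V(n7)=0.02323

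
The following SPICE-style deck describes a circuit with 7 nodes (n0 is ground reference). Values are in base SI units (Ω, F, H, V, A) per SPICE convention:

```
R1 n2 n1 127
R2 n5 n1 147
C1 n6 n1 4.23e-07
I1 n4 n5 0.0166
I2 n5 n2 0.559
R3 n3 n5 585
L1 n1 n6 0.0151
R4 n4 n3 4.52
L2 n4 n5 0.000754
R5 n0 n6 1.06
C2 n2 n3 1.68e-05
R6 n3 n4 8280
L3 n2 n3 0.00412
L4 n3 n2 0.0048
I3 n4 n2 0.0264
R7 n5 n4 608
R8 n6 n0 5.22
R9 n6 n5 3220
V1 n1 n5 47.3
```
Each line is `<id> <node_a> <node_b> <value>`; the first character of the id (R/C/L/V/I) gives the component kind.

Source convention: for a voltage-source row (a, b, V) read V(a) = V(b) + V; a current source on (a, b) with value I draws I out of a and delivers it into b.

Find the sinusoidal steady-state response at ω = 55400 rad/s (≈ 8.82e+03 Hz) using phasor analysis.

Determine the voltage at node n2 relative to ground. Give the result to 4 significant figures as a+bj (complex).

-30.42+27.72j V

Element admittances at ω=55400 rad/s:
  Y(R1) = 0.007874+0.000j S between n2,n1
  Y(R2) = 0.006803+0.000j S between n5,n1
  Y(C1) = 0.000+0.02343j S between n6,n1
  I1: injects 0.0166 A into n5 (from n4)
  I2: injects 0.559 A into n2 (from n5)
  Y(R3) = 0.001709+0.000j S between n3,n5
  Y(L1) = 0.000-0.001195j S between n1,n6
  Y(R4) = 0.2212+0.000j S between n4,n3
  Y(L2) = 0.000-0.02394j S between n4,n5
  Y(R5) = 0.9434+0.000j S between n0,n6
  Y(C2) = 0.000+0.9307j S between n2,n3
  Y(R6) = 0.0001208+0.000j S between n3,n4
  Y(L3) = 0.000-0.004381j S between n2,n3
  Y(L4) = 0.000-0.003761j S between n3,n2
  I3: injects 0.0264 A into n2 (from n4)
  Y(R7) = 0.001645+0.000j S between n5,n4
  Y(R8) = 0.1916+0.000j S between n6,n0
  Y(R9) = 0.0003106+0.000j S between n6,n5
  V1: constraint V(n1)−V(n5) = 47.3
Assemble and solve the 7×7 MNA system:
  V(n1)=0.009222-0.6604j  V(n2)=-30.42+27.72j  V(n3)=-30.17+28.62j  V(n4)=-33.77+29.85j  V(n5)=-47.29-0.6604j  V(n6)=0.000+0.000j
  i(V1)=-0.5760+0.2233j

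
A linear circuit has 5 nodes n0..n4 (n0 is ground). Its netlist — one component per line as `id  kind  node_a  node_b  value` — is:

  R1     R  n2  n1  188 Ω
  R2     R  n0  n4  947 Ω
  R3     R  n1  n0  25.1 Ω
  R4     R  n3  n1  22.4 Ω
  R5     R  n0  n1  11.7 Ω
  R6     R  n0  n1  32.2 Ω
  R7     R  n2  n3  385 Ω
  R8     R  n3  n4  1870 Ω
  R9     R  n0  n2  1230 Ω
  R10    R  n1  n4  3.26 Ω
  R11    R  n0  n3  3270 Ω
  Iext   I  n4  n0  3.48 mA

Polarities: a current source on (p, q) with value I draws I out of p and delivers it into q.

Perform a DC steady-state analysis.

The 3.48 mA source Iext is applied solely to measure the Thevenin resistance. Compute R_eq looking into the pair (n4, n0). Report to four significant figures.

Apply KCL at each of the 4 non-ground nodes and solve the resulting linear system.
Node n1: branches {R1, R3, R4, R5, R6, R10} → V_1 = -0.02189
Node n2: branches {R1, R7, R9} → V_2 = -0.01981
Node n3: branches {R4, R7, R8, R11} → V_3 = -0.02176
Node n4: branches {R2, R8, R10, Iext} → V_4 = -0.03310

R_eq = 9.511 Ω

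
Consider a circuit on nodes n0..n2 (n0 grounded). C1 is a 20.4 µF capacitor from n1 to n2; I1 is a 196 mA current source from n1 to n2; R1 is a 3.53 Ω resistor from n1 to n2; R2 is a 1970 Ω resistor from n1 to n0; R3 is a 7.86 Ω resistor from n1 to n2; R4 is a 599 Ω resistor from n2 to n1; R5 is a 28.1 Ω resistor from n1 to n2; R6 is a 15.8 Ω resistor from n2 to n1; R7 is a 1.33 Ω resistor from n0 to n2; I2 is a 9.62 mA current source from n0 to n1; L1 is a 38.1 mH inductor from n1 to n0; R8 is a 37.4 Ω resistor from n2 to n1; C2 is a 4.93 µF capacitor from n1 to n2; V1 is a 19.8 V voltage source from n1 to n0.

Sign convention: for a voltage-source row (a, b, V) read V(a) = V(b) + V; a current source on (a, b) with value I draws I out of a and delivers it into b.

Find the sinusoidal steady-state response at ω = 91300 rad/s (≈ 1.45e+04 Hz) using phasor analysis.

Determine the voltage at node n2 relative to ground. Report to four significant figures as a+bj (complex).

17.10+4.846j V

Apply KCL at each of the 2 non-ground nodes and solve the resulting linear system.
Node n1: branches {C1, I1, R1, R2, R3, R4, R5, R6, I2, L1, R8, C2, V1} → V_1 = 19.80+0.000j
Node n2: branches {C1, I1, R1, R3, R4, R5, R6, R7, R8, C2} → V_2 = 17.10+4.846j
Source currents: i(V1)=-12.86-3.638j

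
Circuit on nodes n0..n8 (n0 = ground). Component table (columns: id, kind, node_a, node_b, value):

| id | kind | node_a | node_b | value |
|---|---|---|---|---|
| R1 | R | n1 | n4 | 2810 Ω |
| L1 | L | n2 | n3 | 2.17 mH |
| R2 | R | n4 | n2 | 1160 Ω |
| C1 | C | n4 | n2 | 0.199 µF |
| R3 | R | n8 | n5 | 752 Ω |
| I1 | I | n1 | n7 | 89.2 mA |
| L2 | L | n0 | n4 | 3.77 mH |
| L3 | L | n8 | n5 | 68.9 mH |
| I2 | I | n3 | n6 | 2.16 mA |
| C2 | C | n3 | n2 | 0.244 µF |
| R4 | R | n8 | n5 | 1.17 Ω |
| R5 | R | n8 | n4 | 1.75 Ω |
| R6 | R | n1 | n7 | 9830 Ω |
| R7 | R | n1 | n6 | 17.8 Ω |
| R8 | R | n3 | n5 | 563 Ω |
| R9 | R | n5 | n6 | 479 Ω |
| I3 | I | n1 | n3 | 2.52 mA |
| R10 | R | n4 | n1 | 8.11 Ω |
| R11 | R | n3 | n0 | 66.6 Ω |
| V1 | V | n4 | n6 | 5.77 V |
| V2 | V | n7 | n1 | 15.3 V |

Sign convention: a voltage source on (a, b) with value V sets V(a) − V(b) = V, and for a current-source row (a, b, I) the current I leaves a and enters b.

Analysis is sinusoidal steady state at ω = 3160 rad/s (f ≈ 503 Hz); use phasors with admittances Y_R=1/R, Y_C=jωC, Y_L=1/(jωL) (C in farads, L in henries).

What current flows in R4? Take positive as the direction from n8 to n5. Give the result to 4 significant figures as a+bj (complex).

0.01186+5.992e-05j A

MNA unknowns: 8 node voltages V₁..V_8 plus 2 source currents (V1, V2)
R1: Y=0.0003559+0.000j on G[1,4]
L1: Y=0.000-0.1458j on G[2,3]
R2: Y=0.0008621+0.000j on G[4,2]
C1: Y=0.000+0.0006288j on G[4,2]
R3: Y=0.001330+0.000j on G[8,5]
I1: z[1]−=0.0892, z[7]+=0.0892
L2: Y=0.000-0.08394j on G[0,4]
L3: Y=0.000-0.004593j on G[8,5]
I2: z[3]−=0.00216, z[6]+=0.00216
C2: Y=0.000+0.0007710j on G[3,2]
R4: Y=0.8547+0.000j on G[8,5]
R5: Y=0.5714+0.000j on G[8,4]
R6: Y=0.0001017+0.000j on G[1,7]
R7: Y=0.05618+0.000j on G[1,6]
R8: Y=0.001776+0.000j on G[3,5]
R9: Y=0.002088+0.000j on G[5,6]
I3: z[1]−=0.00252, z[3]+=0.00252
R10: Y=0.1233+0.000j on G[4,1]
R11: Y=0.01502+0.000j on G[3,0]
V1: row V4−V6=5.77, i_V1 at 4,6
V2: row V7−V1=15.3, i_V2 at 7,1
solve → V1=-1.817-0.003030j, V2=0.01702-0.001162j, V3=0.01694-0.001068j, V4=-0.0001910-0.003030j, V5=-0.03486-0.003093j, V6=-5.770-0.003030j, V7=13.48-0.003030j, V8=-0.02098-0.003023j
aux → i_V1=-0.2362+1.327e-07j, i_V2=0.08764+0.000j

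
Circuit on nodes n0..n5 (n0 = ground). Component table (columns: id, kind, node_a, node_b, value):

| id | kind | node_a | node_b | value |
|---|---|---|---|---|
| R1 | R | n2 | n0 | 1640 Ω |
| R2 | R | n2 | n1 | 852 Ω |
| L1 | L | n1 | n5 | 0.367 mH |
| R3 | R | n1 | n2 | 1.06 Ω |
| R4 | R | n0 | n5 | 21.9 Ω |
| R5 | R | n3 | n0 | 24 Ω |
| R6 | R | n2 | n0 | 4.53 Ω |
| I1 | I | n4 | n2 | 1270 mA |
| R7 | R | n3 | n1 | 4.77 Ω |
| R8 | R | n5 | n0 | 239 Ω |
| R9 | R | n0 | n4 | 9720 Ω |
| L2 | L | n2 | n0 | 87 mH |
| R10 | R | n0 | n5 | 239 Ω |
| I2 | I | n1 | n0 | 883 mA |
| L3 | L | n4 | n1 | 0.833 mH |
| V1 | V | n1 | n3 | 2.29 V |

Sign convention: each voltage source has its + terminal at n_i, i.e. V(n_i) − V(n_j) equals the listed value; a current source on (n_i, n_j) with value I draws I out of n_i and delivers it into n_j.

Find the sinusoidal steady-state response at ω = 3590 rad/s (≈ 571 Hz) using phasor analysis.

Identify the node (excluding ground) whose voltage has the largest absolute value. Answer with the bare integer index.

Apply KCL at each of the 5 non-ground nodes and solve the resulting linear system.
Node n1: branches {R2, L1, R3, R7, I2, L3, V1} → V_1 = -3.741-0.06899j
Node n2: branches {R1, R2, R3, R6, I1, L2} → V_2 = -1.941-0.06122j
Node n3: branches {R5, R7, V1} → V_3 = -6.031-0.06899j
Node n4: branches {I1, R9, L3} → V_4 = -3.742-3.866j
Node n5: branches {L1, R4, R8, R10} → V_5 = -3.727+0.1963j
Source currents: i(V1)=-0.7314-0.002874j

3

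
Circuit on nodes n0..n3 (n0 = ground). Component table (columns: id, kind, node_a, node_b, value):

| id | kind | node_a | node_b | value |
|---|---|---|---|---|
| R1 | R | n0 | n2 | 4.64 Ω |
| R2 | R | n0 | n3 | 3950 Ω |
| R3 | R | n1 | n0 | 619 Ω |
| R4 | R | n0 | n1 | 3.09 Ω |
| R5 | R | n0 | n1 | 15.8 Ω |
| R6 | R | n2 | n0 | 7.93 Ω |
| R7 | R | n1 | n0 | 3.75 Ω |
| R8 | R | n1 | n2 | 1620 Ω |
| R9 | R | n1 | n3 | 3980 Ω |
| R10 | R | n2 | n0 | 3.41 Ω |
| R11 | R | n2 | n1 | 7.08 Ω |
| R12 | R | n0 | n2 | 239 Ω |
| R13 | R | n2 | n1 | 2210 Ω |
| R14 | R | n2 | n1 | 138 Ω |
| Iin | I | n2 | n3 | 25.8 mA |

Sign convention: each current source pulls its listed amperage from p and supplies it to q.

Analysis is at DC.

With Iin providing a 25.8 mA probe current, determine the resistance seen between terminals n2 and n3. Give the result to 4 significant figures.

R_eq = 1984. Ω

Element admittances at DC:
  Y(R1) = 0.2155 S between n0,n2
  Y(R2) = 0.0002532 S between n0,n3
  Y(R3) = 0.001616 S between n1,n0
  Y(R4) = 0.3236 S between n0,n1
  Y(R5) = 0.06329 S between n0,n1
  Y(R6) = 0.1261 S between n2,n0
  Y(R7) = 0.2667 S between n1,n0
  Y(R8) = 0.0006173 S between n1,n2
  Y(R9) = 0.0002513 S between n1,n3
  Y(R10) = 0.2933 S between n2,n0
  Y(R11) = 0.1412 S between n2,n1
  Y(R12) = 0.004184 S between n0,n2
  Y(R13) = 0.0004525 S between n2,n1
  Y(R14) = 0.007246 S between n2,n1
  Iin: injects 0.0258 A into n3 (from n2)
Assemble and solve the 3×3 MNA system:
  V(n1)=0.01025  V(n2)=-0.03077  V(n3)=51.15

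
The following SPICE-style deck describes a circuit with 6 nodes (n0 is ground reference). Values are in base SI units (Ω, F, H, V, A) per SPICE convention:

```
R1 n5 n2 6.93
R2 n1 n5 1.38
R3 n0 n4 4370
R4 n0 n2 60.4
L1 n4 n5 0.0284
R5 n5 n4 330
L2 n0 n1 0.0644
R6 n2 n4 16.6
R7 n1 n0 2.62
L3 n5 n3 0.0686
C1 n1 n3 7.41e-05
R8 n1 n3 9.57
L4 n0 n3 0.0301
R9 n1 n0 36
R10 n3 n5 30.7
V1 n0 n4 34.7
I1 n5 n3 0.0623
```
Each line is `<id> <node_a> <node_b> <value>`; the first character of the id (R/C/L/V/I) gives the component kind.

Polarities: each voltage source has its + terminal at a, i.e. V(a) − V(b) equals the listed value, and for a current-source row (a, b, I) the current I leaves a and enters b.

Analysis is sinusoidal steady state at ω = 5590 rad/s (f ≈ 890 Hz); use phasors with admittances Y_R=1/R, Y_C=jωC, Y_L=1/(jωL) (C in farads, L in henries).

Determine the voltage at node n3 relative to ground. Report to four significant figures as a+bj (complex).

-3.005+0.3111j V

Element admittances at ω=5590 rad/s:
  Y(R1) = 0.1443+0.000j S between n5,n2
  Y(R2) = 0.7246+0.000j S between n1,n5
  Y(R3) = 0.0002288+0.000j S between n0,n4
  Y(R4) = 0.01656+0.000j S between n0,n2
  Y(L1) = 0.000-0.006299j S between n4,n5
  Y(R5) = 0.003030+0.000j S between n5,n4
  Y(L2) = 0.000-0.002778j S between n0,n1
  Y(R6) = 0.06024+0.000j S between n2,n4
  Y(R7) = 0.3817+0.000j S between n1,n0
  Y(L3) = 0.000-0.002608j S between n5,n3
  Y(C1) = 0.000+0.4142j S between n1,n3
  Y(R8) = 0.1045+0.000j S between n1,n3
  Y(L4) = 0.000-0.005943j S between n0,n3
  Y(R9) = 0.02778+0.000j S between n1,n0
  Y(R10) = 0.03257+0.000j S between n3,n5
  V1: constraint V(n0)−V(n4) = 34.7
  I1: injects 0.0623 A into n3 (from n5)
Assemble and solve the 6×6 MNA system:
  V(n1)=-2.994+0.3284j  V(n2)=-12.52+0.3485j  V(n3)=-3.005+0.3111j  V(n4)=-34.70+0.000j  V(n5)=-4.693+0.5339j
  i(V1)=-1.439+0.1664j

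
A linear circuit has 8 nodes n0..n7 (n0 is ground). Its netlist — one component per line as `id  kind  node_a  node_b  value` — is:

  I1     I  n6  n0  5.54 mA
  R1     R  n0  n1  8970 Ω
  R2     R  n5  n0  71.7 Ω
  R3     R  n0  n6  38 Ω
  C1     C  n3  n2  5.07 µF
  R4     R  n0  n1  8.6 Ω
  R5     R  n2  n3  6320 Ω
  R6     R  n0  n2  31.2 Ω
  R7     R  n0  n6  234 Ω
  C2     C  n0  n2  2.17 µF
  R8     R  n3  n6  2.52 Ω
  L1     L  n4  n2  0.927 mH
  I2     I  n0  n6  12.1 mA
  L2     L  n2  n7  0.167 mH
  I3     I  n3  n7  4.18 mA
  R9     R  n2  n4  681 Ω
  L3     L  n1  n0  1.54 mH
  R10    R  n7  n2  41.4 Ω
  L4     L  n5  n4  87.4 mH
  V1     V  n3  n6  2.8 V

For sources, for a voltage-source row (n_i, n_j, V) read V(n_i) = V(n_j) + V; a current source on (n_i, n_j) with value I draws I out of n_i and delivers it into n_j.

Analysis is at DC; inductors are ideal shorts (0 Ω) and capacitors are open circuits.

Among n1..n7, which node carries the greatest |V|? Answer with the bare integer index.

3

Apply KCL at each of the 7 non-ground nodes and solve the resulting linear system.
Node n1: branches {R1, R4, L3} → V_1 = 0.000
Node n2: branches {C1, R5, R6, C2, L1, L2, R9, R10} → V_2 = 0.1004
Node n3: branches {C1, R5, R8, I3, V1} → V_3 = 2.864
Node n4: branches {L1, R9, L4} → V_4 = 0.1004
Node n5: branches {R2, L4} → V_5 = 0.1004
Node n6: branches {I1, R3, R7, R8, I2, V1} → V_6 = 0.06351
Node n7: branches {L2, I3, R10} → V_7 = 0.1004
Source currents: i(L1)=-0.001400, i(L2)=-0.004180, i(L3)=0.000, i(L4)=-0.001400, i(V1)=-1.116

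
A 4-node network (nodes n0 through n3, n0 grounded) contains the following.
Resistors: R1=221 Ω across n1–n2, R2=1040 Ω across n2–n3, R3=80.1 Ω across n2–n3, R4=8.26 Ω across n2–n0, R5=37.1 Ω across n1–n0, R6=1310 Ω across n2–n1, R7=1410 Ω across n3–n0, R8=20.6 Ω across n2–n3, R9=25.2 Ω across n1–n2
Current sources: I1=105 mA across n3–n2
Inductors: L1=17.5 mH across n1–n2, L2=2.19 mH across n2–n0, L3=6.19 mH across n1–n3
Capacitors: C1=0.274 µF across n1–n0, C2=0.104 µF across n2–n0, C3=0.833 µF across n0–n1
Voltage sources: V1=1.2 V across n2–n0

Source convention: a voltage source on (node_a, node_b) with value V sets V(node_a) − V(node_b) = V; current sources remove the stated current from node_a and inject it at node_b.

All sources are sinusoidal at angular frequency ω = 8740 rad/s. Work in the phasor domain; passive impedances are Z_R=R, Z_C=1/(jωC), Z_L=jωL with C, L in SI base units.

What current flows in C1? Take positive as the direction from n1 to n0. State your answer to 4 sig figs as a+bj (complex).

Element admittances at ω=8740 rad/s:
  Y(R1) = 0.004525+0.000j S between n1,n2
  I1: injects 0.105 A into n2 (from n3)
  Y(L1) = 0.000-0.006538j S between n1,n2
  Y(L2) = 0.000-0.05224j S between n2,n0
  Y(L3) = 0.000-0.01848j S between n1,n3
  Y(R2) = 0.0009615+0.000j S between n2,n3
  Y(R3) = 0.01248+0.000j S between n2,n3
  Y(R4) = 0.1211+0.000j S between n2,n0
  Y(C1) = 0.000+0.002395j S between n1,n0
  Y(C2) = 0.000+0.0009090j S between n2,n0
  Y(C3) = 0.000+0.007280j S between n0,n1
  Y(R5) = 0.02695+0.000j S between n1,n0
  Y(R6) = 0.0007634+0.000j S between n2,n1
  Y(R7) = 0.0007092+0.000j S between n3,n0
  Y(R8) = 0.04854+0.000j S between n2,n3
  Y(R9) = 0.03968+0.000j S between n1,n2
  V1: constraint V(n2)−V(n0) = 1.2
Assemble and solve the 4×4 MNA system:
  V(n1)=0.6475+0.1227j  V(n2)=1.200+0.000j  V(n3)=-0.3642-0.2982j
  i(V1)=-0.1613+0.05224j

-0.0002937+0.001551j A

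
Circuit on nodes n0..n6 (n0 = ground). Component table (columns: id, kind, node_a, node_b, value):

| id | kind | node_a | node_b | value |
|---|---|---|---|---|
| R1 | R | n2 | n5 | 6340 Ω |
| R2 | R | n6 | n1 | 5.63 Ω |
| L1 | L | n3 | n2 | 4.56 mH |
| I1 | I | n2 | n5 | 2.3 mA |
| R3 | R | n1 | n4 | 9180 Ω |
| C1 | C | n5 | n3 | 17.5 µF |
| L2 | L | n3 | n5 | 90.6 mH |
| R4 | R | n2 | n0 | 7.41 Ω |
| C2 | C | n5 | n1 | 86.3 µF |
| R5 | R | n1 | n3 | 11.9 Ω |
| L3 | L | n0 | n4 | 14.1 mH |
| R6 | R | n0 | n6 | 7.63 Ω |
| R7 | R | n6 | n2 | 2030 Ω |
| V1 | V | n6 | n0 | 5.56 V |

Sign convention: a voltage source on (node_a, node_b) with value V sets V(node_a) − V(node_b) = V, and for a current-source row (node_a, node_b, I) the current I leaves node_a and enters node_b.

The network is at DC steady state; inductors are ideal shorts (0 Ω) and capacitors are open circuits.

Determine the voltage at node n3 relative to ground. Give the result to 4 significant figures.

Element admittances at DC:
  Y(R1) = 0.0001577 S between n2,n5
  Y(R2) = 0.1776 S between n6,n1
  L1: short n3↔n2 (DC inductor)
  I1: injects 0.0023 A into n5 (from n2)
  Y(R3) = 0.0001089 S between n1,n4
  Y(C1) = 0.000 S between n5,n3
  L2: short n3↔n5 (DC inductor)
  Y(R4) = 0.1350 S between n2,n0
  Y(C2) = 0.000 S between n5,n1
  Y(R5) = 0.08403 S between n1,n3
  L3: short n0↔n4 (DC inductor)
  Y(R6) = 0.1311 S between n0,n6
  Y(R7) = 0.0004926 S between n6,n2
  V1: constraint V(n6)−V(n0) = 5.56
Assemble and solve the 10×10 MNA system:
  V(n1)=4.306  V(n2)=1.661  V(n3)=1.661  V(n4)=0.000  V(n5)=1.661  V(n6)=5.560
  i(L1)=0.2246  i(L2)=-0.002300  i(L3)=-0.0004691  i(V1)=-0.9534

1.661 V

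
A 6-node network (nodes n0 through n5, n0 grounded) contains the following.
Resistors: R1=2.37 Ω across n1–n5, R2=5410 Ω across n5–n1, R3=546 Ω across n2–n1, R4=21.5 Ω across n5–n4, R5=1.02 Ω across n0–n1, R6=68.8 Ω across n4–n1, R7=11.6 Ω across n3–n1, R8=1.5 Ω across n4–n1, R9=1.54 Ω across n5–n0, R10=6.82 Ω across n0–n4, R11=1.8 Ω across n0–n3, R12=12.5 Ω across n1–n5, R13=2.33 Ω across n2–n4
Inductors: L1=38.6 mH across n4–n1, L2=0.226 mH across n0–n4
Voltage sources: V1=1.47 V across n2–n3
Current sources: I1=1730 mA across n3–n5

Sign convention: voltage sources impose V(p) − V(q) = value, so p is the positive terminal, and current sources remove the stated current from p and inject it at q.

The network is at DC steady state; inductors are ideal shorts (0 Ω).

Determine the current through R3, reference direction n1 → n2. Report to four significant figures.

MNA unknowns: 5 node voltages V₁..V_5 plus 3 source currents (L1, L2, V1)
R1: Y=0.4219 on G[1,5]
R2: Y=0.0001848 on G[5,1]
L1: row V4−V1=0, i_L1 at 4,1
R3: Y=0.001832 on G[2,1]
R4: Y=0.04651 on G[5,4]
R5: Y=0.9804 on G[0,1]
R6: Y=0.01453 on G[4,1]
R7: Y=0.08621 on G[3,1]
R8: Y=0.6667 on G[4,1]
L2: row V0−V4=0, i_L2 at 0,4
R9: Y=0.6494 on G[5,0]
R10: Y=0.1466 on G[0,4]
R11: Y=0.5556 on G[0,3]
R12: Y=0.08000 on G[1,5]
R13: Y=0.4292 on G[2,4]
V1: row V2−V3=1.47, i_V1 at 2,3
I1: z[3]−=1.73, z[5]+=1.73
solve → V1=0.000, V2=-0.7332, V3=-2.203, V4=0.000, V5=1.444
aux → i_L1=-0.5338, i_L2=-0.2863, i_V1=0.3160

0.001343 A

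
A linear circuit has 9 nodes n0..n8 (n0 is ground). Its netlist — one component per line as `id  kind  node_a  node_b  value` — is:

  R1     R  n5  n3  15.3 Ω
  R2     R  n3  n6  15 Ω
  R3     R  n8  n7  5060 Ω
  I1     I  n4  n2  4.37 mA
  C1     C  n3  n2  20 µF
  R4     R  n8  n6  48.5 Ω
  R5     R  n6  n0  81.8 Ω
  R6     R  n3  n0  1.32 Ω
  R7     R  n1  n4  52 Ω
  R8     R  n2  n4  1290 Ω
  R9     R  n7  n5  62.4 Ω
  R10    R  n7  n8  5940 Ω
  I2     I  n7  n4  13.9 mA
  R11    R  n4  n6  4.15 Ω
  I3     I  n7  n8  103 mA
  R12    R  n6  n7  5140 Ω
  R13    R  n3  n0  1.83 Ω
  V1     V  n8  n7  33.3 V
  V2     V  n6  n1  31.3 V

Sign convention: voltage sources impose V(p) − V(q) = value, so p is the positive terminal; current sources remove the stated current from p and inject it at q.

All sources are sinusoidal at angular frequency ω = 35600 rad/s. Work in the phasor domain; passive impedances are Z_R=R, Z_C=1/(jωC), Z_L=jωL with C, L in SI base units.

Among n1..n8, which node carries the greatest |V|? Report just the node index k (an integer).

1

MNA unknowns: 8 node voltages V₁..V_8 plus 2 source currents (V1, V2)
R1: Y=0.06536+0.000j on G[5,3]
R2: Y=0.06667+0.000j on G[3,6]
R3: Y=0.0001976+0.000j on G[8,7]
I1: z[4]−=0.00437, z[2]+=0.00437
C1: Y=0.000+0.7120j on G[3,2]
R4: Y=0.02062+0.000j on G[8,6]
R5: Y=0.01222+0.000j on G[6,0]
R6: Y=0.7576+0.000j on G[3,0]
R7: Y=0.01923+0.000j on G[1,4]
R8: Y=0.0007752+0.000j on G[2,4]
R9: Y=0.01603+0.000j on G[7,5]
R10: Y=0.0001684+0.000j on G[7,8]
I2: z[7]−=0.0139, z[4]+=0.0139
R11: Y=0.2410+0.000j on G[4,6]
I3: z[7]−=0.103, z[8]+=0.103
R12: Y=0.0001946+0.000j on G[6,7]
R13: Y=0.5464+0.000j on G[3,0]
V1: row V8−V7=33.3, i_V1 at 8,7
V2: row V6−V1=31.3, i_V2 at 6,1
solve → V1=-28.30-6.085e-05j, V2=-0.02812-0.006954j, V3=-0.02813+5.705e-07j, V4=0.7219-8.133e-05j, V5=-3.755-6.903e-06j, V6=3.001-6.085e-05j, V7=-18.95-3.738e-05j, V8=14.35-3.738e-05j
aux → i_V1=-0.1431-4.839e-07j, i_V2=-0.5581+3.937e-07j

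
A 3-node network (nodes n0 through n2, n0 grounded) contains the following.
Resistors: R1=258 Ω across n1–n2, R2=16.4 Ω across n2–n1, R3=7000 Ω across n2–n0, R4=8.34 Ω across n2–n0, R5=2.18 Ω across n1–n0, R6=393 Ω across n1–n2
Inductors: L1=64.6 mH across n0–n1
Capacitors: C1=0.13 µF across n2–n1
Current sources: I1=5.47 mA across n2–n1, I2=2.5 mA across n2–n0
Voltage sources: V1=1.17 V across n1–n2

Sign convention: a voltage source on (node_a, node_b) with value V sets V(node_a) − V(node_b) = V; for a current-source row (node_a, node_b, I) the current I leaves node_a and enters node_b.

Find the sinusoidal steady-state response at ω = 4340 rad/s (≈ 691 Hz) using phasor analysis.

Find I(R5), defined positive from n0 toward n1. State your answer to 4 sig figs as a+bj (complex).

Apply KCL at each of the 2 non-ground nodes and solve the resulting linear system.
Node n1: branches {R1, R2, L1, C1, R5, I1, R6, V1} → V_1 = 0.2384+0.001469j
Node n2: branches {R1, R2, C1, R3, R4, I1, I2, R6, V1} → V_2 = -0.9316+0.001469j
Source currents: i(V1)=-0.1827-0.0004838j

-0.1093-0.0006738j A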